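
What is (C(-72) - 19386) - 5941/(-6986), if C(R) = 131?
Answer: -134509489/6986 ≈ -19254.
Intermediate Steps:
(C(-72) - 19386) - 5941/(-6986) = (131 - 19386) - 5941/(-6986) = -19255 - 5941*(-1/6986) = -19255 + 5941/6986 = -134509489/6986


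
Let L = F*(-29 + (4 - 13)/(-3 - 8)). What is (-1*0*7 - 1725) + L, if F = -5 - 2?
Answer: -16805/11 ≈ -1527.7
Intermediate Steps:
F = -7
L = 2170/11 (L = -7*(-29 + (4 - 13)/(-3 - 8)) = -7*(-29 - 9/(-11)) = -7*(-29 - 9*(-1/11)) = -7*(-29 + 9/11) = -7*(-310/11) = 2170/11 ≈ 197.27)
(-1*0*7 - 1725) + L = (-1*0*7 - 1725) + 2170/11 = (0*7 - 1725) + 2170/11 = (0 - 1725) + 2170/11 = -1725 + 2170/11 = -16805/11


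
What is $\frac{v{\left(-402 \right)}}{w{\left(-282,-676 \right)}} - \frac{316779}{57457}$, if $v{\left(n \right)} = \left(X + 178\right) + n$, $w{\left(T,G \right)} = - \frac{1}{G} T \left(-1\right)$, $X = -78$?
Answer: $- \frac{5909646571}{8101437} \approx -729.46$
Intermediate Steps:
$w{\left(T,G \right)} = \frac{T}{G}$ ($w{\left(T,G \right)} = - \frac{T}{G} \left(-1\right) = \frac{T}{G}$)
$v{\left(n \right)} = 100 + n$ ($v{\left(n \right)} = \left(-78 + 178\right) + n = 100 + n$)
$\frac{v{\left(-402 \right)}}{w{\left(-282,-676 \right)}} - \frac{316779}{57457} = \frac{100 - 402}{\left(-282\right) \frac{1}{-676}} - \frac{316779}{57457} = - \frac{302}{\left(-282\right) \left(- \frac{1}{676}\right)} - \frac{316779}{57457} = - \frac{302}{\frac{141}{338}} - \frac{316779}{57457} = \left(-302\right) \frac{338}{141} - \frac{316779}{57457} = - \frac{102076}{141} - \frac{316779}{57457} = - \frac{5909646571}{8101437}$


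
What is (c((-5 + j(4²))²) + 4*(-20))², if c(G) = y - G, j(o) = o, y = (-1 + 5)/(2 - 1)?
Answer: 38809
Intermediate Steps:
y = 4 (y = 4/1 = 4*1 = 4)
c(G) = 4 - G
(c((-5 + j(4²))²) + 4*(-20))² = ((4 - (-5 + 4²)²) + 4*(-20))² = ((4 - (-5 + 16)²) - 80)² = ((4 - 1*11²) - 80)² = ((4 - 1*121) - 80)² = ((4 - 121) - 80)² = (-117 - 80)² = (-197)² = 38809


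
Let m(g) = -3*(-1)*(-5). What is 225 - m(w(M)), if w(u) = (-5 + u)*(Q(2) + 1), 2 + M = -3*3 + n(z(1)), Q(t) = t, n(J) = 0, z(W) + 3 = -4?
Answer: 240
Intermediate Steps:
z(W) = -7 (z(W) = -3 - 4 = -7)
M = -11 (M = -2 + (-3*3 + 0) = -2 + (-9 + 0) = -2 - 9 = -11)
w(u) = -15 + 3*u (w(u) = (-5 + u)*(2 + 1) = (-5 + u)*3 = -15 + 3*u)
m(g) = -15 (m(g) = 3*(-5) = -15)
225 - m(w(M)) = 225 - 1*(-15) = 225 + 15 = 240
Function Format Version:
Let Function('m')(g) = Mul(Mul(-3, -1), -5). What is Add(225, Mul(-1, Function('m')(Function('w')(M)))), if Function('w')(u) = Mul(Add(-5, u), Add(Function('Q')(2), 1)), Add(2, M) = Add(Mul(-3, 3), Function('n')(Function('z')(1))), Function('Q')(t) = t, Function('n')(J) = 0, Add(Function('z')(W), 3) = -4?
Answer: 240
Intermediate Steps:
Function('z')(W) = -7 (Function('z')(W) = Add(-3, -4) = -7)
M = -11 (M = Add(-2, Add(Mul(-3, 3), 0)) = Add(-2, Add(-9, 0)) = Add(-2, -9) = -11)
Function('w')(u) = Add(-15, Mul(3, u)) (Function('w')(u) = Mul(Add(-5, u), Add(2, 1)) = Mul(Add(-5, u), 3) = Add(-15, Mul(3, u)))
Function('m')(g) = -15 (Function('m')(g) = Mul(3, -5) = -15)
Add(225, Mul(-1, Function('m')(Function('w')(M)))) = Add(225, Mul(-1, -15)) = Add(225, 15) = 240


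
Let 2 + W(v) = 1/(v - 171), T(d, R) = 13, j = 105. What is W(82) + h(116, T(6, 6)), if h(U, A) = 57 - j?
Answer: -4451/89 ≈ -50.011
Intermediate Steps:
W(v) = -2 + 1/(-171 + v) (W(v) = -2 + 1/(v - 171) = -2 + 1/(-171 + v))
h(U, A) = -48 (h(U, A) = 57 - 1*105 = 57 - 105 = -48)
W(82) + h(116, T(6, 6)) = (343 - 2*82)/(-171 + 82) - 48 = (343 - 164)/(-89) - 48 = -1/89*179 - 48 = -179/89 - 48 = -4451/89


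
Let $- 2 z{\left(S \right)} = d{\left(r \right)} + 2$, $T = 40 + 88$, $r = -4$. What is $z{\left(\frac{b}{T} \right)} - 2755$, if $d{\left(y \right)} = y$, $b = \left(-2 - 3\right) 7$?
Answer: $-2754$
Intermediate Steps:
$b = -35$ ($b = \left(-5\right) 7 = -35$)
$T = 128$
$z{\left(S \right)} = 1$ ($z{\left(S \right)} = - \frac{-4 + 2}{2} = \left(- \frac{1}{2}\right) \left(-2\right) = 1$)
$z{\left(\frac{b}{T} \right)} - 2755 = 1 - 2755 = -2754$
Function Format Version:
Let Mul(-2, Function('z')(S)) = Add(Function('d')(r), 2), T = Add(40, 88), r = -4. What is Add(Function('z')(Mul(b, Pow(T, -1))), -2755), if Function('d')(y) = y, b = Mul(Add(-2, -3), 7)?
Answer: -2754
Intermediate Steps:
b = -35 (b = Mul(-5, 7) = -35)
T = 128
Function('z')(S) = 1 (Function('z')(S) = Mul(Rational(-1, 2), Add(-4, 2)) = Mul(Rational(-1, 2), -2) = 1)
Add(Function('z')(Mul(b, Pow(T, -1))), -2755) = Add(1, -2755) = -2754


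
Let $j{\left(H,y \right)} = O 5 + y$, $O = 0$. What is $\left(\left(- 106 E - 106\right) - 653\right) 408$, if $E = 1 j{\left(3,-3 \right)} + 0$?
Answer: $-179928$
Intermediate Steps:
$j{\left(H,y \right)} = y$ ($j{\left(H,y \right)} = 0 \cdot 5 + y = 0 + y = y$)
$E = -3$ ($E = 1 \left(-3\right) + 0 = -3 + 0 = -3$)
$\left(\left(- 106 E - 106\right) - 653\right) 408 = \left(\left(\left(-106\right) \left(-3\right) - 106\right) - 653\right) 408 = \left(\left(318 - 106\right) - 653\right) 408 = \left(212 - 653\right) 408 = \left(-441\right) 408 = -179928$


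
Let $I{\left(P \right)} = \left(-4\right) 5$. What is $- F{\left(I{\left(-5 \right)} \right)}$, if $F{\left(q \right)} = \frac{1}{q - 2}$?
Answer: $\frac{1}{22} \approx 0.045455$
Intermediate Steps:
$I{\left(P \right)} = -20$
$F{\left(q \right)} = \frac{1}{-2 + q}$
$- F{\left(I{\left(-5 \right)} \right)} = - \frac{1}{-2 - 20} = - \frac{1}{-22} = \left(-1\right) \left(- \frac{1}{22}\right) = \frac{1}{22}$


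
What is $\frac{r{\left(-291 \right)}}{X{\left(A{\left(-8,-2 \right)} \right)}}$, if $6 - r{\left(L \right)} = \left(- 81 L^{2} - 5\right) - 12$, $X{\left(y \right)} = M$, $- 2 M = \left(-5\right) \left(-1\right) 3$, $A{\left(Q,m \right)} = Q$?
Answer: $- \frac{13718368}{15} \approx -9.1456 \cdot 10^{5}$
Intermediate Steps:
$M = - \frac{15}{2}$ ($M = - \frac{\left(-5\right) \left(-1\right) 3}{2} = - \frac{5 \cdot 3}{2} = \left(- \frac{1}{2}\right) 15 = - \frac{15}{2} \approx -7.5$)
$X{\left(y \right)} = - \frac{15}{2}$
$r{\left(L \right)} = 23 + 81 L^{2}$ ($r{\left(L \right)} = 6 - \left(\left(- 81 L^{2} - 5\right) - 12\right) = 6 - \left(\left(-5 - 81 L^{2}\right) - 12\right) = 6 - \left(-17 - 81 L^{2}\right) = 6 + \left(17 + 81 L^{2}\right) = 23 + 81 L^{2}$)
$\frac{r{\left(-291 \right)}}{X{\left(A{\left(-8,-2 \right)} \right)}} = \frac{23 + 81 \left(-291\right)^{2}}{- \frac{15}{2}} = \left(23 + 81 \cdot 84681\right) \left(- \frac{2}{15}\right) = \left(23 + 6859161\right) \left(- \frac{2}{15}\right) = 6859184 \left(- \frac{2}{15}\right) = - \frac{13718368}{15}$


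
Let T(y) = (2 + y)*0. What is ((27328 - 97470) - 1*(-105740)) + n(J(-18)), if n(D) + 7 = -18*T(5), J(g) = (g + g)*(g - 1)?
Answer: 35591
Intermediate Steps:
T(y) = 0
J(g) = 2*g*(-1 + g) (J(g) = (2*g)*(-1 + g) = 2*g*(-1 + g))
n(D) = -7 (n(D) = -7 - 18*0 = -7 + 0 = -7)
((27328 - 97470) - 1*(-105740)) + n(J(-18)) = ((27328 - 97470) - 1*(-105740)) - 7 = (-70142 + 105740) - 7 = 35598 - 7 = 35591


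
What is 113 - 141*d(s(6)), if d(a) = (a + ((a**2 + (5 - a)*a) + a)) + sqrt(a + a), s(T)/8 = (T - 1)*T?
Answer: -236767 - 564*sqrt(30) ≈ -2.3986e+5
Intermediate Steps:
s(T) = 8*T*(-1 + T) (s(T) = 8*((T - 1)*T) = 8*((-1 + T)*T) = 8*(T*(-1 + T)) = 8*T*(-1 + T))
d(a) = a**2 + 2*a + a*(5 - a) + sqrt(2)*sqrt(a) (d(a) = (a + ((a**2 + a*(5 - a)) + a)) + sqrt(2*a) = (a + (a + a**2 + a*(5 - a))) + sqrt(2)*sqrt(a) = (a**2 + 2*a + a*(5 - a)) + sqrt(2)*sqrt(a) = a**2 + 2*a + a*(5 - a) + sqrt(2)*sqrt(a))
113 - 141*d(s(6)) = 113 - 141*(7*(8*6*(-1 + 6)) + sqrt(2)*sqrt(8*6*(-1 + 6))) = 113 - 141*(7*(8*6*5) + sqrt(2)*sqrt(8*6*5)) = 113 - 141*(7*240 + sqrt(2)*sqrt(240)) = 113 - 141*(1680 + sqrt(2)*(4*sqrt(15))) = 113 - 141*(1680 + 4*sqrt(30)) = 113 + (-236880 - 564*sqrt(30)) = -236767 - 564*sqrt(30)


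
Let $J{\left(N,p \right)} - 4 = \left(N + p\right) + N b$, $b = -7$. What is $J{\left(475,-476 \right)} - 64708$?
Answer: $-68030$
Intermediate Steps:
$J{\left(N,p \right)} = 4 + p - 6 N$ ($J{\left(N,p \right)} = 4 + \left(\left(N + p\right) + N \left(-7\right)\right) = 4 - \left(- p + 6 N\right) = 4 + p - 6 N$)
$J{\left(475,-476 \right)} - 64708 = \left(4 - 476 - 2850\right) - 64708 = -3322 - 64708 = -68030$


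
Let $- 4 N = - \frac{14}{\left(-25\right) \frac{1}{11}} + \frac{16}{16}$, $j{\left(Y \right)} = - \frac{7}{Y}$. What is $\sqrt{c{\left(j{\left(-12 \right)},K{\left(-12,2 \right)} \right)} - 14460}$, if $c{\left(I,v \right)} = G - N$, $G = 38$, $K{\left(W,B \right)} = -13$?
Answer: $\frac{7 i \sqrt{29429}}{10} \approx 120.08 i$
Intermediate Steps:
$N = - \frac{179}{100}$ ($N = - \frac{- \frac{14}{\left(-25\right) \frac{1}{11}} + \frac{16}{16}}{4} = - \frac{- \frac{14}{\left(-25\right) \frac{1}{11}} + 16 \cdot \frac{1}{16}}{4} = - \frac{- \frac{14}{- \frac{25}{11}} + 1}{4} = - \frac{\left(-14\right) \left(- \frac{11}{25}\right) + 1}{4} = - \frac{\frac{154}{25} + 1}{4} = \left(- \frac{1}{4}\right) \frac{179}{25} = - \frac{179}{100} \approx -1.79$)
$c{\left(I,v \right)} = \frac{3979}{100}$ ($c{\left(I,v \right)} = 38 - - \frac{179}{100} = 38 + \frac{179}{100} = \frac{3979}{100}$)
$\sqrt{c{\left(j{\left(-12 \right)},K{\left(-12,2 \right)} \right)} - 14460} = \sqrt{\frac{3979}{100} - 14460} = \sqrt{- \frac{1442021}{100}} = \frac{7 i \sqrt{29429}}{10}$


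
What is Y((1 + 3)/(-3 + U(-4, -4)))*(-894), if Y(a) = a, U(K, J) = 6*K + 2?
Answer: 3576/25 ≈ 143.04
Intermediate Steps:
U(K, J) = 2 + 6*K
Y((1 + 3)/(-3 + U(-4, -4)))*(-894) = ((1 + 3)/(-3 + (2 + 6*(-4))))*(-894) = (4/(-3 + (2 - 24)))*(-894) = (4/(-3 - 22))*(-894) = (4/(-25))*(-894) = (4*(-1/25))*(-894) = -4/25*(-894) = 3576/25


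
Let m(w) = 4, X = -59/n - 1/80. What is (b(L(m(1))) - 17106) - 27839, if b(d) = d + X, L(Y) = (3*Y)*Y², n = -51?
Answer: -182587571/4080 ≈ -44752.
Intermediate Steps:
X = 4669/4080 (X = -59/(-51) - 1/80 = -59*(-1/51) - 1*1/80 = 59/51 - 1/80 = 4669/4080 ≈ 1.1444)
L(Y) = 3*Y³
b(d) = 4669/4080 + d (b(d) = d + 4669/4080 = 4669/4080 + d)
(b(L(m(1))) - 17106) - 27839 = ((4669/4080 + 3*4³) - 17106) - 27839 = ((4669/4080 + 3*64) - 17106) - 27839 = ((4669/4080 + 192) - 17106) - 27839 = (788029/4080 - 17106) - 27839 = -69004451/4080 - 27839 = -182587571/4080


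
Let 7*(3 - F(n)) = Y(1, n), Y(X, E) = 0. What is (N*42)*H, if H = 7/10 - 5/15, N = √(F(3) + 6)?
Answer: 231/5 ≈ 46.200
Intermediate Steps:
F(n) = 3 (F(n) = 3 - ⅐*0 = 3 + 0 = 3)
N = 3 (N = √(3 + 6) = √9 = 3)
H = 11/30 (H = 7*(⅒) - 5*1/15 = 7/10 - ⅓ = 11/30 ≈ 0.36667)
(N*42)*H = (3*42)*(11/30) = 126*(11/30) = 231/5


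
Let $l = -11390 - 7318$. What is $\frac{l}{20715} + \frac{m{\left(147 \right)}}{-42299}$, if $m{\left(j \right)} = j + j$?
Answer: $- \frac{265806634}{292074595} \approx -0.91006$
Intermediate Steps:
$m{\left(j \right)} = 2 j$
$l = -18708$
$\frac{l}{20715} + \frac{m{\left(147 \right)}}{-42299} = - \frac{18708}{20715} + \frac{2 \cdot 147}{-42299} = \left(-18708\right) \frac{1}{20715} + 294 \left(- \frac{1}{42299}\right) = - \frac{6236}{6905} - \frac{294}{42299} = - \frac{265806634}{292074595}$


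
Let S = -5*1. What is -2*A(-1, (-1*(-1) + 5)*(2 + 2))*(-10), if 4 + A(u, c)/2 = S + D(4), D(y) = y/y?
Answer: -320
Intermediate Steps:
D(y) = 1
S = -5
A(u, c) = -16 (A(u, c) = -8 + 2*(-5 + 1) = -8 + 2*(-4) = -8 - 8 = -16)
-2*A(-1, (-1*(-1) + 5)*(2 + 2))*(-10) = -2*(-16)*(-10) = 32*(-10) = -320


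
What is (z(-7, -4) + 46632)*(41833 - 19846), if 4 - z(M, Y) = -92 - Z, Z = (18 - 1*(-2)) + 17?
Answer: 1028222055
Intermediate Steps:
Z = 37 (Z = (18 + 2) + 17 = 20 + 17 = 37)
z(M, Y) = 133 (z(M, Y) = 4 - (-92 - 1*37) = 4 - (-92 - 37) = 4 - 1*(-129) = 4 + 129 = 133)
(z(-7, -4) + 46632)*(41833 - 19846) = (133 + 46632)*(41833 - 19846) = 46765*21987 = 1028222055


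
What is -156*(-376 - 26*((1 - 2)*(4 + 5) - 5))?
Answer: 1872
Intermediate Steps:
-156*(-376 - 26*((1 - 2)*(4 + 5) - 5)) = -156*(-376 - 26*(-1*9 - 5)) = -156*(-376 - 26*(-9 - 5)) = -156*(-376 - 26*(-14)) = -156*(-376 + 364) = -156*(-12) = 1872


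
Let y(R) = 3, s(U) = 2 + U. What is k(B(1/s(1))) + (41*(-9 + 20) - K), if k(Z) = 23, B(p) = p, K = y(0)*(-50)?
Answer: 624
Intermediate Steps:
K = -150 (K = 3*(-50) = -150)
k(B(1/s(1))) + (41*(-9 + 20) - K) = 23 + (41*(-9 + 20) - 1*(-150)) = 23 + (41*11 + 150) = 23 + (451 + 150) = 23 + 601 = 624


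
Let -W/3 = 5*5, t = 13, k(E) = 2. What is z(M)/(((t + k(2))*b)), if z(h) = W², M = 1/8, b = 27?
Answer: 125/9 ≈ 13.889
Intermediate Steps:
W = -75 (W = -15*5 = -3*25 = -75)
M = ⅛ ≈ 0.12500
z(h) = 5625 (z(h) = (-75)² = 5625)
z(M)/(((t + k(2))*b)) = 5625/(((13 + 2)*27)) = 5625/((15*27)) = 5625/405 = 5625*(1/405) = 125/9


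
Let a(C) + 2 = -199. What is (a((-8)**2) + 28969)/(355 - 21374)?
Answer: -28768/21019 ≈ -1.3687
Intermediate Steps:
a(C) = -201 (a(C) = -2 - 199 = -201)
(a((-8)**2) + 28969)/(355 - 21374) = (-201 + 28969)/(355 - 21374) = 28768/(-21019) = 28768*(-1/21019) = -28768/21019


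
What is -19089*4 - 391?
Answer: -76747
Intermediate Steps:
-19089*4 - 391 = -303*252 - 391 = -76356 - 391 = -76747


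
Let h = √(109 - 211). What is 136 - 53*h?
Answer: 136 - 53*I*√102 ≈ 136.0 - 535.27*I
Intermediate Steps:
h = I*√102 (h = √(-102) = I*√102 ≈ 10.1*I)
136 - 53*h = 136 - 53*I*√102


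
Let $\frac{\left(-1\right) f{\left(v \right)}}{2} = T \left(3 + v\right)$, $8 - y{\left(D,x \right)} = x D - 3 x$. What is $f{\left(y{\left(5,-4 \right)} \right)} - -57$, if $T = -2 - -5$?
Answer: $-57$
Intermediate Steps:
$y{\left(D,x \right)} = 8 + 3 x - D x$ ($y{\left(D,x \right)} = 8 - \left(x D - 3 x\right) = 8 - \left(D x - 3 x\right) = 8 - \left(- 3 x + D x\right) = 8 + 3 x - D x$)
$T = 3$ ($T = -2 + 5 = 3$)
$f{\left(v \right)} = -18 - 6 v$ ($f{\left(v \right)} = - 2 \cdot 3 \left(3 + v\right) = - 2 \left(9 + 3 v\right) = -18 - 6 v$)
$f{\left(y{\left(5,-4 \right)} \right)} - -57 = \left(-18 - 6 \left(8 + 3 \left(-4\right) - 5 \left(-4\right)\right)\right) - -57 = \left(-18 - 6 \left(8 - 12 + 20\right)\right) + 57 = \left(-18 - 96\right) + 57 = -114 + 57 = -57$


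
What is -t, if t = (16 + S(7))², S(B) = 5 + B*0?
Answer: -441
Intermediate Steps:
S(B) = 5 (S(B) = 5 + 0 = 5)
t = 441 (t = (16 + 5)² = 21² = 441)
-t = -1*441 = -441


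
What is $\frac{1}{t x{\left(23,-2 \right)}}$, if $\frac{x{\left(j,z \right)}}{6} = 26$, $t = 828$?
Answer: $\frac{1}{129168} \approx 7.7419 \cdot 10^{-6}$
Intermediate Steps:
$x{\left(j,z \right)} = 156$ ($x{\left(j,z \right)} = 6 \cdot 26 = 156$)
$\frac{1}{t x{\left(23,-2 \right)}} = \frac{1}{828 \cdot 156} = \frac{1}{129168}$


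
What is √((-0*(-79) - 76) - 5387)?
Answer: 3*I*√607 ≈ 73.912*I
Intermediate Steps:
√((-0*(-79) - 76) - 5387) = √((-27*0 - 76) - 5387) = √((0 - 76) - 5387) = √(-76 - 5387) = √(-5463) = 3*I*√607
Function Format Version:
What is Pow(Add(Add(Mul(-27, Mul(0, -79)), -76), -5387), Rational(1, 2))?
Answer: Mul(3, I, Pow(607, Rational(1, 2))) ≈ Mul(73.912, I)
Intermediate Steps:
Pow(Add(Add(Mul(-27, Mul(0, -79)), -76), -5387), Rational(1, 2)) = Pow(Add(Add(Mul(-27, 0), -76), -5387), Rational(1, 2)) = Pow(Add(Add(0, -76), -5387), Rational(1, 2)) = Pow(Add(-76, -5387), Rational(1, 2)) = Pow(-5463, Rational(1, 2)) = Mul(3, I, Pow(607, Rational(1, 2)))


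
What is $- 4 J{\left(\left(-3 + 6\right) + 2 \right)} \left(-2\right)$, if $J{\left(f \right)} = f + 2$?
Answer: $56$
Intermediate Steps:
$J{\left(f \right)} = 2 + f$
$- 4 J{\left(\left(-3 + 6\right) + 2 \right)} \left(-2\right) = - 4 \left(2 + \left(\left(-3 + 6\right) + 2\right)\right) \left(-2\right) = - 4 \left(2 + \left(3 + 2\right)\right) \left(-2\right) = - 4 \left(2 + 5\right) \left(-2\right) = \left(-4\right) 7 \left(-2\right) = \left(-28\right) \left(-2\right) = 56$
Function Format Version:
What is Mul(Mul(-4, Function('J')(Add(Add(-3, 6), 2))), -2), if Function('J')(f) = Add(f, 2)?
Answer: 56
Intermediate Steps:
Function('J')(f) = Add(2, f)
Mul(Mul(-4, Function('J')(Add(Add(-3, 6), 2))), -2) = Mul(Mul(-4, Add(2, Add(Add(-3, 6), 2))), -2) = Mul(Mul(-4, Add(2, Add(3, 2))), -2) = Mul(Mul(-4, Add(2, 5)), -2) = Mul(Mul(-4, 7), -2) = Mul(-28, -2) = 56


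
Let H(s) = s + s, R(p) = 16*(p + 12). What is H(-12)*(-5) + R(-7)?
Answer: 200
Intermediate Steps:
R(p) = 192 + 16*p (R(p) = 16*(12 + p) = 192 + 16*p)
H(s) = 2*s
H(-12)*(-5) + R(-7) = (2*(-12))*(-5) + (192 + 16*(-7)) = -24*(-5) + (192 - 112) = 120 + 80 = 200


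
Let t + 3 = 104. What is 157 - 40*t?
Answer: -3883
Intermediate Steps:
t = 101 (t = -3 + 104 = 101)
157 - 40*t = 157 - 40*101 = 157 - 4040 = -3883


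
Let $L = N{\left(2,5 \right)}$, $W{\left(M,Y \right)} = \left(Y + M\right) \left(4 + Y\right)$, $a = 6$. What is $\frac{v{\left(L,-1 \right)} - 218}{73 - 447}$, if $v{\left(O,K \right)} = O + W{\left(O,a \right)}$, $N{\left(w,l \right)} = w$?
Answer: $\frac{4}{11} \approx 0.36364$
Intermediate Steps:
$W{\left(M,Y \right)} = \left(4 + Y\right) \left(M + Y\right)$ ($W{\left(M,Y \right)} = \left(M + Y\right) \left(4 + Y\right) = \left(4 + Y\right) \left(M + Y\right)$)
$L = 2$
$v{\left(O,K \right)} = 60 + 11 O$ ($v{\left(O,K \right)} = O + \left(6^{2} + 4 O + 4 \cdot 6 + O 6\right) = O + \left(36 + 4 O + 24 + 6 O\right) = O + \left(60 + 10 O\right) = 60 + 11 O$)
$\frac{v{\left(L,-1 \right)} - 218}{73 - 447} = \frac{\left(60 + 11 \cdot 2\right) - 218}{73 - 447} = \frac{\left(60 + 22\right) - 218}{-374} = \left(82 - 218\right) \left(- \frac{1}{374}\right) = \left(-136\right) \left(- \frac{1}{374}\right) = \frac{4}{11}$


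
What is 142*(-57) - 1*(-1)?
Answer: -8093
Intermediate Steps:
142*(-57) - 1*(-1) = -8094 + 1 = -8093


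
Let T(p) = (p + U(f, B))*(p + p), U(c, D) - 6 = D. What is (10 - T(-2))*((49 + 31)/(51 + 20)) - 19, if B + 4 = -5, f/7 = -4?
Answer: -2149/71 ≈ -30.268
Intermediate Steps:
f = -28 (f = 7*(-4) = -28)
B = -9 (B = -4 - 5 = -9)
U(c, D) = 6 + D
T(p) = 2*p*(-3 + p) (T(p) = (p + (6 - 9))*(p + p) = (p - 3)*(2*p) = (-3 + p)*(2*p) = 2*p*(-3 + p))
(10 - T(-2))*((49 + 31)/(51 + 20)) - 19 = (10 - 2*(-2)*(-3 - 2))*((49 + 31)/(51 + 20)) - 19 = (10 - 2*(-2)*(-5))*(80/71) - 19 = (10 - 1*20)*(80*(1/71)) - 19 = (10 - 20)*(80/71) - 19 = -10*80/71 - 19 = -800/71 - 19 = -2149/71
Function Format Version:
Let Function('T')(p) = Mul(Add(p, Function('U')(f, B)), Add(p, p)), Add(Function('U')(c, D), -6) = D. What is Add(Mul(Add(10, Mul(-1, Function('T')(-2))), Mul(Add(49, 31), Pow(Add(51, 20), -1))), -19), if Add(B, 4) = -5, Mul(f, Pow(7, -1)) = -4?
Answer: Rational(-2149, 71) ≈ -30.268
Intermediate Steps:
f = -28 (f = Mul(7, -4) = -28)
B = -9 (B = Add(-4, -5) = -9)
Function('U')(c, D) = Add(6, D)
Function('T')(p) = Mul(2, p, Add(-3, p)) (Function('T')(p) = Mul(Add(p, Add(6, -9)), Add(p, p)) = Mul(Add(p, -3), Mul(2, p)) = Mul(Add(-3, p), Mul(2, p)) = Mul(2, p, Add(-3, p)))
Add(Mul(Add(10, Mul(-1, Function('T')(-2))), Mul(Add(49, 31), Pow(Add(51, 20), -1))), -19) = Add(Mul(Add(10, Mul(-1, Mul(2, -2, Add(-3, -2)))), Mul(Add(49, 31), Pow(Add(51, 20), -1))), -19) = Add(Mul(Add(10, Mul(-1, Mul(2, -2, -5))), Mul(80, Pow(71, -1))), -19) = Add(Mul(Add(10, Mul(-1, 20)), Mul(80, Rational(1, 71))), -19) = Add(Mul(Add(10, -20), Rational(80, 71)), -19) = Add(Mul(-10, Rational(80, 71)), -19) = Add(Rational(-800, 71), -19) = Rational(-2149, 71)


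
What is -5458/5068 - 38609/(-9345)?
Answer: 10333243/3382890 ≈ 3.0546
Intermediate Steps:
-5458/5068 - 38609/(-9345) = -5458*1/5068 - 38609*(-1/9345) = -2729/2534 + 38609/9345 = 10333243/3382890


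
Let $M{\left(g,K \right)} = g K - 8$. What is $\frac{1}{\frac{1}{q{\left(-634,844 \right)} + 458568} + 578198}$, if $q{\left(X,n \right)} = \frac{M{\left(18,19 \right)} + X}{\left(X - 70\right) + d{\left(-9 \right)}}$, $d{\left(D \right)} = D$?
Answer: $\frac{326959284}{189047204090945} \approx 1.7295 \cdot 10^{-6}$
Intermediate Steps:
$M{\left(g,K \right)} = -8 + K g$ ($M{\left(g,K \right)} = K g - 8 = -8 + K g$)
$q{\left(X,n \right)} = \frac{334 + X}{-79 + X}$ ($q{\left(X,n \right)} = \frac{\left(-8 + 19 \cdot 18\right) + X}{\left(X - 70\right) - 9} = \frac{\left(-8 + 342\right) + X}{\left(-70 + X\right) - 9} = \frac{334 + X}{-79 + X}$)
$\frac{1}{\frac{1}{q{\left(-634,844 \right)} + 458568} + 578198} = \frac{1}{\frac{1}{\frac{334 - 634}{-79 - 634} + 458568} + 578198} = \frac{1}{\frac{1}{\frac{1}{-713} \left(-300\right) + 458568} + 578198} = \frac{1}{\frac{1}{\left(- \frac{1}{713}\right) \left(-300\right) + 458568} + 578198} = \frac{1}{\frac{1}{\frac{300}{713} + 458568} + 578198} = \frac{1}{\frac{1}{\frac{326959284}{713}} + 578198} = \frac{1}{\frac{713}{326959284} + 578198} = \frac{1}{\frac{189047204090945}{326959284}} = \frac{326959284}{189047204090945}$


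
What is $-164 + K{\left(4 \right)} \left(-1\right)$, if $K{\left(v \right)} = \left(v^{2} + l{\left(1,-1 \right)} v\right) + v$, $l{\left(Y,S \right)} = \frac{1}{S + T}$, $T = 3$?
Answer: $-186$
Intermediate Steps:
$l{\left(Y,S \right)} = \frac{1}{3 + S}$ ($l{\left(Y,S \right)} = \frac{1}{S + 3} = \frac{1}{3 + S}$)
$K{\left(v \right)} = v^{2} + \frac{3 v}{2}$ ($K{\left(v \right)} = \left(v^{2} + \frac{v}{3 - 1}\right) + v = \left(v^{2} + \frac{v}{2}\right) + v = v^{2} + \frac{3 v}{2}$)
$-164 + K{\left(4 \right)} \left(-1\right) = -164 + \frac{1}{2} \cdot 4 \left(3 + 2 \cdot 4\right) \left(-1\right) = -164 + \frac{1}{2} \cdot 4 \left(3 + 8\right) \left(-1\right) = -164 + \frac{1}{2} \cdot 4 \cdot 11 \left(-1\right) = -164 + 22 \left(-1\right) = -164 - 22 = -186$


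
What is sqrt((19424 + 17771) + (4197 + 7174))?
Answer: sqrt(48566) ≈ 220.38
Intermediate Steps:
sqrt((19424 + 17771) + (4197 + 7174)) = sqrt(37195 + 11371) = sqrt(48566)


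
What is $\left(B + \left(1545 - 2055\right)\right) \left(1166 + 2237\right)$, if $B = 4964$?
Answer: $15156962$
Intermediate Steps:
$\left(B + \left(1545 - 2055\right)\right) \left(1166 + 2237\right) = \left(4964 + \left(1545 - 2055\right)\right) \left(1166 + 2237\right) = \left(4964 - 510\right) 3403 = 4454 \cdot 3403 = 15156962$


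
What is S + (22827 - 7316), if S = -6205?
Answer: 9306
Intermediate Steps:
S + (22827 - 7316) = -6205 + (22827 - 7316) = -6205 + 15511 = 9306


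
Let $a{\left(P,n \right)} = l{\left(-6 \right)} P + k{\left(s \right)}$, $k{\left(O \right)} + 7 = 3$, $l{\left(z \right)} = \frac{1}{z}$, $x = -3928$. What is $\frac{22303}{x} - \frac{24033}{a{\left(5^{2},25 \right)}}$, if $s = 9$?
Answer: $\frac{565316897}{192472} \approx 2937.1$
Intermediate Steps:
$k{\left(O \right)} = -4$ ($k{\left(O \right)} = -7 + 3 = -4$)
$a{\left(P,n \right)} = -4 - \frac{P}{6}$ ($a{\left(P,n \right)} = \frac{P}{-6} - 4 = - \frac{P}{6} - 4 = -4 - \frac{P}{6}$)
$\frac{22303}{x} - \frac{24033}{a{\left(5^{2},25 \right)}} = \frac{22303}{-3928} - \frac{24033}{-4 - \frac{5^{2}}{6}} = 22303 \left(- \frac{1}{3928}\right) - \frac{24033}{-4 - \frac{25}{6}} = - \frac{22303}{3928} - \frac{24033}{-4 - \frac{25}{6}} = - \frac{22303}{3928} - \frac{24033}{- \frac{49}{6}} = - \frac{22303}{3928} - - \frac{144198}{49} = - \frac{22303}{3928} + \frac{144198}{49} = \frac{565316897}{192472}$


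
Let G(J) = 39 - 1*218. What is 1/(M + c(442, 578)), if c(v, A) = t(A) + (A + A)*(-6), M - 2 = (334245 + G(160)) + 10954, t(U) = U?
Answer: 1/338664 ≈ 2.9528e-6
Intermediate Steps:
G(J) = -179 (G(J) = 39 - 218 = -179)
M = 345022 (M = 2 + ((334245 - 179) + 10954) = 2 + (334066 + 10954) = 2 + 345020 = 345022)
c(v, A) = -11*A (c(v, A) = A + (A + A)*(-6) = A + (2*A)*(-6) = A - 12*A = -11*A)
1/(M + c(442, 578)) = 1/(345022 - 11*578) = 1/(345022 - 6358) = 1/338664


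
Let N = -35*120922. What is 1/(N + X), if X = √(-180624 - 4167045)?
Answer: -4232270/17912113700569 - I*√4347669/17912113700569 ≈ -2.3628e-7 - 1.1641e-10*I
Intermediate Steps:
N = -4232270
X = I*√4347669 (X = √(-4347669) = I*√4347669 ≈ 2085.1*I)
1/(N + X) = 1/(-4232270 + I*√4347669)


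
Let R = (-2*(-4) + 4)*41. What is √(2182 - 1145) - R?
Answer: -492 + √1037 ≈ -459.80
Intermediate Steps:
R = 492 (R = (8 + 4)*41 = 12*41 = 492)
√(2182 - 1145) - R = √(2182 - 1145) - 1*492 = √1037 - 492 = -492 + √1037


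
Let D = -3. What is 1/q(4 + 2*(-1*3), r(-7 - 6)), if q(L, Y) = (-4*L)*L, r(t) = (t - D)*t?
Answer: -1/16 ≈ -0.062500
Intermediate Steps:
r(t) = t*(3 + t) (r(t) = (t - 1*(-3))*t = (t + 3)*t = (3 + t)*t = t*(3 + t))
q(L, Y) = -4*L**2
1/q(4 + 2*(-1*3), r(-7 - 6)) = 1/(-4*(4 + 2*(-1*3))**2) = 1/(-4*(4 + 2*(-3))**2) = 1/(-4*(4 - 6)**2) = 1/(-4*(-2)**2) = 1/(-4*4) = 1/(-16) = -1/16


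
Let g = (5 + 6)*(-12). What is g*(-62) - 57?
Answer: 8127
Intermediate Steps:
g = -132 (g = 11*(-12) = -132)
g*(-62) - 57 = -132*(-62) - 57 = 8184 - 57 = 8127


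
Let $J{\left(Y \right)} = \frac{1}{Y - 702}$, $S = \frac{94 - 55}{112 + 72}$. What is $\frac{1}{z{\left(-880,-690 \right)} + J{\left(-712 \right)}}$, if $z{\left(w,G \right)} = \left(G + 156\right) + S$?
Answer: $- \frac{130088}{69439511} \approx -0.0018734$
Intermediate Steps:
$S = \frac{39}{184} \approx 0.21196$
$J{\left(Y \right)} = \frac{1}{-702 + Y}$
$z{\left(w,G \right)} = \frac{28743}{184} + G$ ($z{\left(w,G \right)} = \left(G + 156\right) + \frac{39}{184} = \left(156 + G\right) + \frac{39}{184} = \frac{28743}{184} + G$)
$\frac{1}{z{\left(-880,-690 \right)} + J{\left(-712 \right)}} = \frac{1}{\left(\frac{28743}{184} - 690\right) + \frac{1}{-702 - 712}} = \frac{1}{- \frac{98217}{184} + \frac{1}{-1414}} = \frac{1}{- \frac{98217}{184} - \frac{1}{1414}} = \frac{1}{- \frac{69439511}{130088}} = - \frac{130088}{69439511}$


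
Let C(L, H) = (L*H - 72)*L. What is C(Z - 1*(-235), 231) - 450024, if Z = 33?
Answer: 16122024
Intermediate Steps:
C(L, H) = L*(-72 + H*L) (C(L, H) = (H*L - 72)*L = (-72 + H*L)*L = L*(-72 + H*L))
C(Z - 1*(-235), 231) - 450024 = (33 - 1*(-235))*(-72 + 231*(33 - 1*(-235))) - 450024 = (33 + 235)*(-72 + 231*(33 + 235)) - 450024 = 268*(-72 + 231*268) - 450024 = 268*(-72 + 61908) - 450024 = 268*61836 - 450024 = 16572048 - 450024 = 16122024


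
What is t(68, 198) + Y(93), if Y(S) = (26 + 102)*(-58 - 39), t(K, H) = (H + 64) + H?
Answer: -11956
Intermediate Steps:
t(K, H) = 64 + 2*H (t(K, H) = (64 + H) + H = 64 + 2*H)
Y(S) = -12416 (Y(S) = 128*(-97) = -12416)
t(68, 198) + Y(93) = (64 + 2*198) - 12416 = (64 + 396) - 12416 = 460 - 12416 = -11956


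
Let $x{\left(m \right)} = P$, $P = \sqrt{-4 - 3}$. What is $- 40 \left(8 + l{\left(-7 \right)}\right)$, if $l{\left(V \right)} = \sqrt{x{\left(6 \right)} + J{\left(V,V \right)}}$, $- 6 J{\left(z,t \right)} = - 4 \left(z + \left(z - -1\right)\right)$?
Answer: $-320 - \frac{40 \sqrt{-78 + 9 i \sqrt{7}}}{3} \approx -337.77 - 119.09 i$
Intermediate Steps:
$P = i \sqrt{7}$ ($P = \sqrt{-7} = i \sqrt{7} \approx 2.6458 i$)
$x{\left(m \right)} = i \sqrt{7}$
$J{\left(z,t \right)} = \frac{2}{3} + \frac{4 z}{3}$ ($J{\left(z,t \right)} = - \frac{\left(-4\right) \left(z + \left(z - -1\right)\right)}{6} = - \frac{\left(-4\right) \left(z + \left(z + 1\right)\right)}{6} = - \frac{\left(-4\right) \left(z + \left(1 + z\right)\right)}{6} = - \frac{\left(-4\right) \left(1 + 2 z\right)}{6} = - \frac{-4 - 8 z}{6} = \frac{2}{3} + \frac{4 z}{3}$)
$l{\left(V \right)} = \sqrt{\frac{2}{3} + \frac{4 V}{3} + i \sqrt{7}}$ ($l{\left(V \right)} = \sqrt{i \sqrt{7} + \left(\frac{2}{3} + \frac{4 V}{3}\right)} = \sqrt{\frac{2}{3} + \frac{4 V}{3} + i \sqrt{7}}$)
$- 40 \left(8 + l{\left(-7 \right)}\right) = - 40 \left(8 + \frac{\sqrt{6 + 12 \left(-7\right) + 9 i \sqrt{7}}}{3}\right) = - 40 \left(8 + \frac{\sqrt{6 - 84 + 9 i \sqrt{7}}}{3}\right) = - 40 \left(8 + \frac{\sqrt{-78 + 9 i \sqrt{7}}}{3}\right) = -320 - \frac{40 \sqrt{-78 + 9 i \sqrt{7}}}{3}$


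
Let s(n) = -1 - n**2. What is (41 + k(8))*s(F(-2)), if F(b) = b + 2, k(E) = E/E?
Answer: -42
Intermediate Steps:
k(E) = 1
F(b) = 2 + b
(41 + k(8))*s(F(-2)) = (41 + 1)*(-1 - (2 - 2)**2) = 42*(-1 - 1*0**2) = 42*(-1 - 1*0) = 42*(-1 + 0) = 42*(-1) = -42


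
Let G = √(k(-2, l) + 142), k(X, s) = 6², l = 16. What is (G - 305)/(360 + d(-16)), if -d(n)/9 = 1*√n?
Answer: -(10 + I)*(305 - √178)/3636 ≈ -0.80214 - 0.080214*I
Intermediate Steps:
d(n) = -9*√n
k(X, s) = 36
G = √178 (G = √(36 + 142) = √178 ≈ 13.342)
(G - 305)/(360 + d(-16)) = (√178 - 305)/(360 - 36*I) = (-305 + √178)/(360 - 36*I) = (-305 + √178)*((360 + 36*I)/130896) = (-305 + √178)*(360 + 36*I)/130896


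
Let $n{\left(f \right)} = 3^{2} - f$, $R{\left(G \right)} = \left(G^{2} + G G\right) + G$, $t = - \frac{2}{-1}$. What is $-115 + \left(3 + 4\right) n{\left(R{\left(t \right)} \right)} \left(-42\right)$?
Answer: $179$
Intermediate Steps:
$t = 2$ ($t = \left(-2\right) \left(-1\right) = 2$)
$R{\left(G \right)} = G + 2 G^{2}$ ($R{\left(G \right)} = \left(G^{2} + G^{2}\right) + G = 2 G^{2} + G = G + 2 G^{2}$)
$n{\left(f \right)} = 9 - f$
$-115 + \left(3 + 4\right) n{\left(R{\left(t \right)} \right)} \left(-42\right) = -115 + \left(3 + 4\right) \left(9 - 2 \left(1 + 2 \cdot 2\right)\right) \left(-42\right) = -115 + 7 \left(9 - 2 \left(1 + 4\right)\right) \left(-42\right) = -115 + 7 \left(9 - 2 \cdot 5\right) \left(-42\right) = -115 + 7 \left(9 - 10\right) \left(-42\right) = -115 + 7 \left(-1\right) \left(-42\right) = -115 - -294 = -115 + 294 = 179$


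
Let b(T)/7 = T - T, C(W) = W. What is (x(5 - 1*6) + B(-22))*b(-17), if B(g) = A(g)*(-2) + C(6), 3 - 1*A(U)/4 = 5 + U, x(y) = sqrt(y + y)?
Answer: 0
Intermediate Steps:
x(y) = sqrt(2)*sqrt(y) (x(y) = sqrt(2*y) = sqrt(2)*sqrt(y))
A(U) = -8 - 4*U (A(U) = 12 - 4*(5 + U) = 12 + (-20 - 4*U) = -8 - 4*U)
B(g) = 22 + 8*g (B(g) = (-8 - 4*g)*(-2) + 6 = (16 + 8*g) + 6 = 22 + 8*g)
b(T) = 0 (b(T) = 7*(T - T) = 7*0 = 0)
(x(5 - 1*6) + B(-22))*b(-17) = (sqrt(2)*sqrt(5 - 1*6) + (22 + 8*(-22)))*0 = (sqrt(2)*sqrt(5 - 6) + (22 - 176))*0 = (sqrt(2)*sqrt(-1) - 154)*0 = (sqrt(2)*I - 154)*0 = (I*sqrt(2) - 154)*0 = (-154 + I*sqrt(2))*0 = 0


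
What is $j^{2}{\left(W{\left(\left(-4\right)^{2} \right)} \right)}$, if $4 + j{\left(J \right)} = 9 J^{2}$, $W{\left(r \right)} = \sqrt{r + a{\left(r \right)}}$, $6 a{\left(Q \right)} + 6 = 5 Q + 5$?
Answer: $\frac{267289}{4} \approx 66822.0$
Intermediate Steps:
$a{\left(Q \right)} = - \frac{1}{6} + \frac{5 Q}{6}$ ($a{\left(Q \right)} = -1 + \frac{5 Q + 5}{6} = -1 + \frac{5 + 5 Q}{6} = -1 + \left(\frac{5}{6} + \frac{5 Q}{6}\right) = - \frac{1}{6} + \frac{5 Q}{6}$)
$W{\left(r \right)} = \sqrt{- \frac{1}{6} + \frac{11 r}{6}}$ ($W{\left(r \right)} = \sqrt{r + \left(- \frac{1}{6} + \frac{5 r}{6}\right)} = \sqrt{- \frac{1}{6} + \frac{11 r}{6}}$)
$j{\left(J \right)} = -4 + 9 J^{2}$
$j^{2}{\left(W{\left(\left(-4\right)^{2} \right)} \right)} = \left(-4 + 9 \left(\frac{\sqrt{-6 + 66 \left(-4\right)^{2}}}{6}\right)^{2}\right)^{2} = \left(-4 + 9 \left(\frac{\sqrt{-6 + 66 \cdot 16}}{6}\right)^{2}\right)^{2} = \left(-4 + 9 \left(\frac{\sqrt{-6 + 1056}}{6}\right)^{2}\right)^{2} = \left(-4 + 9 \left(\frac{\sqrt{1050}}{6}\right)^{2}\right)^{2} = \left(-4 + 9 \left(\frac{5 \sqrt{42}}{6}\right)^{2}\right)^{2} = \left(-4 + 9 \cdot \frac{175}{6}\right)^{2} = \left(-4 + \frac{525}{2}\right)^{2} = \left(\frac{517}{2}\right)^{2} = \frac{267289}{4}$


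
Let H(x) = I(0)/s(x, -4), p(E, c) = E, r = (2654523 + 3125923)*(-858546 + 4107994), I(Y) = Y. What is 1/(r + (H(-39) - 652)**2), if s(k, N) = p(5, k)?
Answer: 1/18783259118912 ≈ 5.3239e-14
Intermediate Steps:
r = 18783258693808 (r = 5780446*3249448 = 18783258693808)
s(k, N) = 5
H(x) = 0 (H(x) = 0/5 = 0*(1/5) = 0)
1/(r + (H(-39) - 652)**2) = 1/(18783258693808 + (0 - 652)**2) = 1/(18783258693808 + (-652)**2) = 1/(18783258693808 + 425104) = 1/18783259118912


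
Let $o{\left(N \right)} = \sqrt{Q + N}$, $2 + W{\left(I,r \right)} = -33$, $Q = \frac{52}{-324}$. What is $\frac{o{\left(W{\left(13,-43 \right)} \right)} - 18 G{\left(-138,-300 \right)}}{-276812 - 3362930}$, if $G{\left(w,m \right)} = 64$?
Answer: $\frac{576}{1819871} - \frac{2 i \sqrt{178}}{16378839} \approx 0.00031651 - 1.6291 \cdot 10^{-6} i$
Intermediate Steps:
$Q = - \frac{13}{81}$ ($Q = 52 \left(- \frac{1}{324}\right) = - \frac{13}{81} \approx -0.16049$)
$W{\left(I,r \right)} = -35$ ($W{\left(I,r \right)} = -2 - 33 = -35$)
$o{\left(N \right)} = \sqrt{- \frac{13}{81} + N}$
$\frac{o{\left(W{\left(13,-43 \right)} \right)} - 18 G{\left(-138,-300 \right)}}{-276812 - 3362930} = \frac{\frac{\sqrt{-13 + 81 \left(-35\right)}}{9} - 1152}{-276812 - 3362930} = \frac{\frac{\sqrt{-13 - 2835}}{9} - 1152}{-3639742} = \left(\frac{\sqrt{-2848}}{9} - 1152\right) \left(- \frac{1}{3639742}\right) = \left(\frac{4 i \sqrt{178}}{9} - 1152\right) \left(- \frac{1}{3639742}\right) = \left(-1152 + \frac{4 i \sqrt{178}}{9}\right) \left(- \frac{1}{3639742}\right) = \frac{576}{1819871} - \frac{2 i \sqrt{178}}{16378839}$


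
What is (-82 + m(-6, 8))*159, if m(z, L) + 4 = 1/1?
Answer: -13515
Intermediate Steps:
m(z, L) = -3 (m(z, L) = -4 + 1/1 = -4 + 1 = -3)
(-82 + m(-6, 8))*159 = (-82 - 3)*159 = -85*159 = -13515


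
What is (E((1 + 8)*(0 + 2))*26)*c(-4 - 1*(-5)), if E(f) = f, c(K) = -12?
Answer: -5616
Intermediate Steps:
(E((1 + 8)*(0 + 2))*26)*c(-4 - 1*(-5)) = (((1 + 8)*(0 + 2))*26)*(-12) = ((9*2)*26)*(-12) = (18*26)*(-12) = 468*(-12) = -5616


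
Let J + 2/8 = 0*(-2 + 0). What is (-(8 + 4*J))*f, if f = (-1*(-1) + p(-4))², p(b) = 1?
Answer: -28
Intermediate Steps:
J = -¼ (J = -¼ + 0*(-2 + 0) = -¼ + 0*(-2) = -¼ + 0 = -¼ ≈ -0.25000)
f = 4 (f = (-1*(-1) + 1)² = (1 + 1)² = 2² = 4)
(-(8 + 4*J))*f = -(8 + 4*(-¼))*4 = -(8 - 1)*4 = -1*7*4 = -7*4 = -28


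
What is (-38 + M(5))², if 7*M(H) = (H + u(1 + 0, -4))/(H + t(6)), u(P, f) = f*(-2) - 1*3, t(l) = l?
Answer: 8503056/5929 ≈ 1434.1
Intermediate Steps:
u(P, f) = -3 - 2*f (u(P, f) = -2*f - 3 = -3 - 2*f)
M(H) = (5 + H)/(7*(6 + H)) (M(H) = ((H + (-3 - 2*(-4)))/(H + 6))/7 = ((H + (-3 + 8))/(6 + H))/7 = ((H + 5)/(6 + H))/7 = ((5 + H)/(6 + H))/7 = (5 + H)/(7*(6 + H)))
(-38 + M(5))² = (-38 + (5 + 5)/(7*(6 + 5)))² = (-38 + (⅐)*10/11)² = (-38 + (⅐)*(1/11)*10)² = (-38 + 10/77)² = (-2916/77)² = 8503056/5929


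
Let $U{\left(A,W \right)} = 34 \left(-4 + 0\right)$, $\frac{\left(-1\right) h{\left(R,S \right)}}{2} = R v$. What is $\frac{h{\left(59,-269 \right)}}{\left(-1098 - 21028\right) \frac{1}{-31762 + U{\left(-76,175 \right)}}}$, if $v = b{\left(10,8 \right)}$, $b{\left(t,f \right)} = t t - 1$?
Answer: $- \frac{186316218}{11063} \approx -16841.0$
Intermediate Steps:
$b{\left(t,f \right)} = -1 + t^{2}$ ($b{\left(t,f \right)} = t^{2} - 1 = -1 + t^{2}$)
$v = 99$ ($v = -1 + 10^{2} = -1 + 100 = 99$)
$h{\left(R,S \right)} = - 198 R$ ($h{\left(R,S \right)} = - 2 R 99 = - 2 \cdot 99 R = - 198 R$)
$U{\left(A,W \right)} = -136$ ($U{\left(A,W \right)} = 34 \left(-4\right) = -136$)
$\frac{h{\left(59,-269 \right)}}{\left(-1098 - 21028\right) \frac{1}{-31762 + U{\left(-76,175 \right)}}} = \frac{\left(-198\right) 59}{\left(-1098 - 21028\right) \frac{1}{-31762 - 136}} = - \frac{11682}{\left(-22126\right) \frac{1}{-31898}} = - \frac{11682}{\left(-22126\right) \left(- \frac{1}{31898}\right)} = - \frac{11682}{\frac{11063}{15949}} = \left(-11682\right) \frac{15949}{11063} = - \frac{186316218}{11063}$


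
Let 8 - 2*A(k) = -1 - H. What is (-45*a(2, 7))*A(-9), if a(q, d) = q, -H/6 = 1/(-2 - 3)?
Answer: -459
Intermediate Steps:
H = 6/5 (H = -6/(-2 - 3) = -6/(-5) = -6*(-1/5) = 6/5 ≈ 1.2000)
A(k) = 51/10 (A(k) = 4 - (-1 - 1*6/5)/2 = 4 - (-1 - 6/5)/2 = 4 - 1/2*(-11/5) = 4 + 11/10 = 51/10)
(-45*a(2, 7))*A(-9) = -45*2*(51/10) = -90*51/10 = -459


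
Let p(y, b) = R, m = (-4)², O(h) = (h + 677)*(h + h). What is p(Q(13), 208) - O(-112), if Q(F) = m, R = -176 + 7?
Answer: 126391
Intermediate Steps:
R = -169
O(h) = 2*h*(677 + h) (O(h) = (677 + h)*(2*h) = 2*h*(677 + h))
m = 16
Q(F) = 16
p(y, b) = -169
p(Q(13), 208) - O(-112) = -169 - 2*(-112)*(677 - 112) = -169 - 2*(-112)*565 = -169 - 1*(-126560) = -169 + 126560 = 126391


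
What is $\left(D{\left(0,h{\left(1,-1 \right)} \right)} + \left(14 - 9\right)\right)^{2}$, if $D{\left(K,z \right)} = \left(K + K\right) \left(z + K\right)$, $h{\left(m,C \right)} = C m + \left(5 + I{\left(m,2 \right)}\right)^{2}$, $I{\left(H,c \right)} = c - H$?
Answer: $25$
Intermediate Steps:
$h{\left(m,C \right)} = \left(7 - m\right)^{2} + C m$ ($h{\left(m,C \right)} = C m + \left(5 - \left(-2 + m\right)\right)^{2} = C m + \left(7 - m\right)^{2} = \left(7 - m\right)^{2} + C m$)
$D{\left(K,z \right)} = 2 K \left(K + z\right)$
$\left(D{\left(0,h{\left(1,-1 \right)} \right)} + \left(14 - 9\right)\right)^{2} = \left(2 \cdot 0 \left(0 + \left(\left(-7 + 1\right)^{2} - 1\right)\right) + \left(14 - 9\right)\right)^{2} = \left(2 \cdot 0 \left(0 - \left(1 - \left(-6\right)^{2}\right)\right) + 5\right)^{2} = \left(2 \cdot 0 \left(0 + \left(36 - 1\right)\right) + 5\right)^{2} = \left(2 \cdot 0 \left(0 + 35\right) + 5\right)^{2} = \left(2 \cdot 0 \cdot 35 + 5\right)^{2} = \left(0 + 5\right)^{2} = 5^{2} = 25$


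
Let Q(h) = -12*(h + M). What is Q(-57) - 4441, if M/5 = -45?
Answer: -1057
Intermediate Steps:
M = -225 (M = 5*(-45) = -225)
Q(h) = 2700 - 12*h (Q(h) = -12*(h - 225) = -12*(-225 + h) = 2700 - 12*h)
Q(-57) - 4441 = (2700 - 12*(-57)) - 4441 = (2700 + 684) - 4441 = 3384 - 4441 = -1057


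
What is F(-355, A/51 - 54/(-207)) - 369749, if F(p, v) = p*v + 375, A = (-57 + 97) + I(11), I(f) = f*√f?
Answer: -433710932/1173 - 3905*√11/51 ≈ -3.7000e+5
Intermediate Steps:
I(f) = f^(3/2)
A = 40 + 11*√11 (A = (-57 + 97) + 11^(3/2) = 40 + 11*√11 ≈ 76.483)
F(p, v) = 375 + p*v
F(-355, A/51 - 54/(-207)) - 369749 = (375 - 355*((40 + 11*√11)/51 - 54/(-207))) - 369749 = (375 - 355*((40 + 11*√11)*(1/51) - 54*(-1/207))) - 369749 = (375 - 355*((40/51 + 11*√11/51) + 6/23)) - 369749 = (375 - 355*(1226/1173 + 11*√11/51)) - 369749 = (375 + (-435230/1173 - 3905*√11/51)) - 369749 = (4645/1173 - 3905*√11/51) - 369749 = -433710932/1173 - 3905*√11/51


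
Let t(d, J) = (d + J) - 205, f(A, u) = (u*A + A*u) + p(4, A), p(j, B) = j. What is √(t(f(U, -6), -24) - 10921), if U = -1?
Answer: I*√11134 ≈ 105.52*I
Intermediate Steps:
f(A, u) = 4 + 2*A*u (f(A, u) = (u*A + A*u) + 4 = (A*u + A*u) + 4 = 2*A*u + 4 = 4 + 2*A*u)
t(d, J) = -205 + J + d (t(d, J) = (J + d) - 205 = -205 + J + d)
√(t(f(U, -6), -24) - 10921) = √((-205 - 24 + (4 + 2*(-1)*(-6))) - 10921) = √((-205 - 24 + (4 + 12)) - 10921) = √((-205 - 24 + 16) - 10921) = √(-213 - 10921) = √(-11134) = I*√11134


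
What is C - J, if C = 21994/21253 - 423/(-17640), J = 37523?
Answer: -1563009478109/41655880 ≈ -37522.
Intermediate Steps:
C = 44107131/41655880 (C = 21994*(1/21253) - 423*(-1/17640) = 21994/21253 + 47/1960 = 44107131/41655880 ≈ 1.0588)
C - J = 44107131/41655880 - 1*37523 = 44107131/41655880 - 37523 = -1563009478109/41655880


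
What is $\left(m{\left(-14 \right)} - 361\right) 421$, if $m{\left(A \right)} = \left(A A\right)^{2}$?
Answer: $16021155$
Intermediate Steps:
$m{\left(A \right)} = A^{4}$ ($m{\left(A \right)} = \left(A^{2}\right)^{2} = A^{4}$)
$\left(m{\left(-14 \right)} - 361\right) 421 = \left(\left(-14\right)^{4} - 361\right) 421 = \left(38416 - 361\right) 421 = 38055 \cdot 421 = 16021155$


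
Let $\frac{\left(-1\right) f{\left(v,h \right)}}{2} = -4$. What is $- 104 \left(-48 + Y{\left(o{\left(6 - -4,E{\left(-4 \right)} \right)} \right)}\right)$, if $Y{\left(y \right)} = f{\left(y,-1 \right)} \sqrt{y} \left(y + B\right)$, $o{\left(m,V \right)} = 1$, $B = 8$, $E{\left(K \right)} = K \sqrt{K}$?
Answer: $-2496$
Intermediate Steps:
$f{\left(v,h \right)} = 8$ ($f{\left(v,h \right)} = \left(-2\right) \left(-4\right) = 8$)
$E{\left(K \right)} = K^{\frac{3}{2}}$
$Y{\left(y \right)} = 8 \sqrt{y} \left(8 + y\right)$ ($Y{\left(y \right)} = 8 \sqrt{y} \left(y + 8\right) = 8 \sqrt{y} \left(8 + y\right)$)
$- 104 \left(-48 + Y{\left(o{\left(6 - -4,E{\left(-4 \right)} \right)} \right)}\right) = - 104 \left(-48 + 8 \sqrt{1} \left(8 + 1\right)\right) = - 104 \left(-48 + 8 \cdot 1 \cdot 9\right) = - 104 \left(-48 + 72\right) = \left(-104\right) 24 = -2496$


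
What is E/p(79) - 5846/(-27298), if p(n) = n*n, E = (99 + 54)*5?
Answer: 28683928/85183409 ≈ 0.33673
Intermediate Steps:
E = 765 (E = 153*5 = 765)
p(n) = n²
E/p(79) - 5846/(-27298) = 765/(79²) - 5846/(-27298) = 765/6241 - 5846*(-1/27298) = 765*(1/6241) + 2923/13649 = 765/6241 + 2923/13649 = 28683928/85183409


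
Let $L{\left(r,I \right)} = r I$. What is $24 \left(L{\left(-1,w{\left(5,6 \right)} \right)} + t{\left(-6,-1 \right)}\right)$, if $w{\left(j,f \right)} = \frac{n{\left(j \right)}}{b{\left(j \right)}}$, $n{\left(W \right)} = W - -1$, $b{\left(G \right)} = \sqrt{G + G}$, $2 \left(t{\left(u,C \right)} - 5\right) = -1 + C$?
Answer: $96 - \frac{72 \sqrt{10}}{5} \approx 50.463$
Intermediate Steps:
$t{\left(u,C \right)} = \frac{9}{2} + \frac{C}{2}$ ($t{\left(u,C \right)} = 5 + \frac{-1 + C}{2} = 5 + \left(- \frac{1}{2} + \frac{C}{2}\right) = \frac{9}{2} + \frac{C}{2}$)
$b{\left(G \right)} = \sqrt{2} \sqrt{G}$ ($b{\left(G \right)} = \sqrt{2 G} = \sqrt{2} \sqrt{G}$)
$n{\left(W \right)} = 1 + W$ ($n{\left(W \right)} = W + 1 = 1 + W$)
$w{\left(j,f \right)} = \frac{\sqrt{2} \left(1 + j\right)}{2 \sqrt{j}}$ ($w{\left(j,f \right)} = \frac{1 + j}{\sqrt{2} \sqrt{j}} = \left(1 + j\right) \frac{\sqrt{2}}{2 \sqrt{j}} = \frac{\sqrt{2} \left(1 + j\right)}{2 \sqrt{j}}$)
$L{\left(r,I \right)} = I r$
$24 \left(L{\left(-1,w{\left(5,6 \right)} \right)} + t{\left(-6,-1 \right)}\right) = 24 \left(\frac{\sqrt{2} \left(1 + 5\right)}{2 \sqrt{5}} \left(-1\right) + \left(\frac{9}{2} + \frac{1}{2} \left(-1\right)\right)\right) = 24 \left(\frac{1}{2} \sqrt{2} \frac{\sqrt{5}}{5} \cdot 6 \left(-1\right) + \left(\frac{9}{2} - \frac{1}{2}\right)\right) = 24 \left(\frac{3 \sqrt{10}}{5} \left(-1\right) + 4\right) = 24 \left(- \frac{3 \sqrt{10}}{5} + 4\right) = 24 \left(4 - \frac{3 \sqrt{10}}{5}\right) = 96 - \frac{72 \sqrt{10}}{5}$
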